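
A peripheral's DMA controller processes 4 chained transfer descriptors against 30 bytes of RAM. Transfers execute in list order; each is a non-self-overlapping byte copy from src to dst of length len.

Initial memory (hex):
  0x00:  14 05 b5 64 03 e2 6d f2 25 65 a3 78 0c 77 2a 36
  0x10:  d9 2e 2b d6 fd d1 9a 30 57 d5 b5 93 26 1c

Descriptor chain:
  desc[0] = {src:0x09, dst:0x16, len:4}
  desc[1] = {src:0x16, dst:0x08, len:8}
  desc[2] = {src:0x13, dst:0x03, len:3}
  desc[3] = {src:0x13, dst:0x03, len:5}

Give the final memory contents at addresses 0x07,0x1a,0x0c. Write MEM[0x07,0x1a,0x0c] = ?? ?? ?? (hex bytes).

[0] 0x09->0x16 len=4 : 65 a3 78 0c
[1] 0x16->0x08 len=8 : 65 a3 78 0c b5 93 26 1c
[2] 0x13->0x03 len=3 : d6 fd d1
[3] 0x13->0x03 len=5 : d6 fd d1 65 a3
query mem[0x07]=0xa3, mem[0x1a]=0xb5, mem[0x0c]=0xb5

MEM[0x07,0x1a,0x0c] = a3 b5 b5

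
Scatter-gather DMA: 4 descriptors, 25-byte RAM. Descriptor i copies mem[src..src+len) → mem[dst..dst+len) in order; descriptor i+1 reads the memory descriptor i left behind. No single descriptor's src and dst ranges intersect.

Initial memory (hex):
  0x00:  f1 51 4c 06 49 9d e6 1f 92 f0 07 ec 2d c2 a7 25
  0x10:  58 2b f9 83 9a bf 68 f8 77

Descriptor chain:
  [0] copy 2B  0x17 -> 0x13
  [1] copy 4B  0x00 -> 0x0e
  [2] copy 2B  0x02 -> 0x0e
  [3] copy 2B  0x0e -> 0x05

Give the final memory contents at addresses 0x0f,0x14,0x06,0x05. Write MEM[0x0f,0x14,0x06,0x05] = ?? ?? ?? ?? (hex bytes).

D0: mem[0x13..0x14] <- [f8 77]
D1: mem[0x0e..0x11] <- [f1 51 4c 06]
D2: mem[0x0e..0x0f] <- [4c 06]
D3: mem[0x05..0x06] <- [4c 06]
query mem[0x0f]=0x06, mem[0x14]=0x77, mem[0x06]=0x06, mem[0x05]=0x4c

MEM[0x0f,0x14,0x06,0x05] = 06 77 06 4c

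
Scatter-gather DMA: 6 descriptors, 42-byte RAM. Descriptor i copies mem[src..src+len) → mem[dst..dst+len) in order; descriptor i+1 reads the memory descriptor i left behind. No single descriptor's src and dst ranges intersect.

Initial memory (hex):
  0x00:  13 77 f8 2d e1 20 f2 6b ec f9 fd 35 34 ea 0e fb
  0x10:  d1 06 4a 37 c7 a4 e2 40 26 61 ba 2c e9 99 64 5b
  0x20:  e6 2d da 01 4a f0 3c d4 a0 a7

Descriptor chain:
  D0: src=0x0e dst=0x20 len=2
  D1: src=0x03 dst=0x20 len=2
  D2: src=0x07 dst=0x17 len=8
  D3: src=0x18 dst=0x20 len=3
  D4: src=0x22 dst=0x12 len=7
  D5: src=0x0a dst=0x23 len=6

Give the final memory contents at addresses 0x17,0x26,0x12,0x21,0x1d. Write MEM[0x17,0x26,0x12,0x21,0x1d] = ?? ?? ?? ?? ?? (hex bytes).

#0 dst[0x20+2] := {0x0e,0xfb}
#1 dst[0x20+2] := {0x2d,0xe1}
#2 dst[0x17+8] := {0x6b,0xec,0xf9,0xfd,0x35,0x34,0xea,0x0e}
#3 dst[0x20+3] := {0xec,0xf9,0xfd}
#4 dst[0x12+7] := {0xfd,0x01,0x4a,0xf0,0x3c,0xd4,0xa0}
#5 dst[0x23+6] := {0xfd,0x35,0x34,0xea,0x0e,0xfb}
query mem[0x17]=0xd4, mem[0x26]=0xea, mem[0x12]=0xfd, mem[0x21]=0xf9, mem[0x1d]=0xea

MEM[0x17,0x26,0x12,0x21,0x1d] = d4 ea fd f9 ea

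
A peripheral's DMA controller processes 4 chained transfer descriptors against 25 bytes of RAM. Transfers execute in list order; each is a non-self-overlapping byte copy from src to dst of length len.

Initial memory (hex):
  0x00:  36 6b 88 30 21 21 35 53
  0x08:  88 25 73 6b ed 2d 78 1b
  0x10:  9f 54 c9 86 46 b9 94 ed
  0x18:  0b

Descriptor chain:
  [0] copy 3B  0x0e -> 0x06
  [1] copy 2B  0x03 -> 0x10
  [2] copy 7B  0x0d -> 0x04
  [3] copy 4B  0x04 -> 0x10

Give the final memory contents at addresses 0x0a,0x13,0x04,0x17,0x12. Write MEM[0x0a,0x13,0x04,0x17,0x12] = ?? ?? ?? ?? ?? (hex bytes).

MEM[0x0a,0x13,0x04,0x17,0x12] = 86 30 2d ed 1b

#0 dst[0x06+3] := {0x78,0x1b,0x9f}
#1 dst[0x10+2] := {0x30,0x21}
#2 dst[0x04+7] := {0x2d,0x78,0x1b,0x30,0x21,0xc9,0x86}
#3 dst[0x10+4] := {0x2d,0x78,0x1b,0x30}
query mem[0x0a]=0x86, mem[0x13]=0x30, mem[0x04]=0x2d, mem[0x17]=0xed, mem[0x12]=0x1b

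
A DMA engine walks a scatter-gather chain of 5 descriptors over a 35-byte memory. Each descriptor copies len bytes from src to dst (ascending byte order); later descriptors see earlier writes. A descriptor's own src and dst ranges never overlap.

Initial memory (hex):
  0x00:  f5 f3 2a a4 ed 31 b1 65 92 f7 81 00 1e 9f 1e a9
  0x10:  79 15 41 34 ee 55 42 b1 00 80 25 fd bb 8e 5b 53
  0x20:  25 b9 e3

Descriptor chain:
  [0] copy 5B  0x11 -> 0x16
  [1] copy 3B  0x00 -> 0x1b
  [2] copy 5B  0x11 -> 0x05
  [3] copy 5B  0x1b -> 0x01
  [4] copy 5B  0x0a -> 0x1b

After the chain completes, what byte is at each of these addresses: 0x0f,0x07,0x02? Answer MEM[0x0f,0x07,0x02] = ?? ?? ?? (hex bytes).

MEM[0x0f,0x07,0x02] = a9 34 f3

[0] 0x11->0x16 len=5 : 15 41 34 ee 55
[1] 0x00->0x1b len=3 : f5 f3 2a
[2] 0x11->0x05 len=5 : 15 41 34 ee 55
[3] 0x1b->0x01 len=5 : f5 f3 2a 5b 53
[4] 0x0a->0x1b len=5 : 81 00 1e 9f 1e
query mem[0x0f]=0xa9, mem[0x07]=0x34, mem[0x02]=0xf3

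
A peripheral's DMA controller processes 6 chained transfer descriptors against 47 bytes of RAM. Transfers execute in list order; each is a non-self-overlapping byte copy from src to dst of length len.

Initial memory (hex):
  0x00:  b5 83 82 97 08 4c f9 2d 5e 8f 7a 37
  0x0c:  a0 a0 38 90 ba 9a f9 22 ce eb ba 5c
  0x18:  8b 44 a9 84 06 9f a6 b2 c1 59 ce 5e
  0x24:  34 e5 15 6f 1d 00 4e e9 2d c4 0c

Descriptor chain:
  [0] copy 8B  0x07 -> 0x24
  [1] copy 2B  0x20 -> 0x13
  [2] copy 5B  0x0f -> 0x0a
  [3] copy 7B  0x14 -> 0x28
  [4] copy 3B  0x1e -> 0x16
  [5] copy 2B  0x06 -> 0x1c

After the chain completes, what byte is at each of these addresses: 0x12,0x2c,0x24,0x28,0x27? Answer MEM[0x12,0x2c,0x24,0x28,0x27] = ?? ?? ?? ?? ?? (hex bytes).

[0] 0x07->0x24 len=8 : 2d 5e 8f 7a 37 a0 a0 38
[1] 0x20->0x13 len=2 : c1 59
[2] 0x0f->0x0a len=5 : 90 ba 9a f9 c1
[3] 0x14->0x28 len=7 : 59 eb ba 5c 8b 44 a9
[4] 0x1e->0x16 len=3 : a6 b2 c1
[5] 0x06->0x1c len=2 : f9 2d
query mem[0x12]=0xf9, mem[0x2c]=0x8b, mem[0x24]=0x2d, mem[0x28]=0x59, mem[0x27]=0x7a

MEM[0x12,0x2c,0x24,0x28,0x27] = f9 8b 2d 59 7a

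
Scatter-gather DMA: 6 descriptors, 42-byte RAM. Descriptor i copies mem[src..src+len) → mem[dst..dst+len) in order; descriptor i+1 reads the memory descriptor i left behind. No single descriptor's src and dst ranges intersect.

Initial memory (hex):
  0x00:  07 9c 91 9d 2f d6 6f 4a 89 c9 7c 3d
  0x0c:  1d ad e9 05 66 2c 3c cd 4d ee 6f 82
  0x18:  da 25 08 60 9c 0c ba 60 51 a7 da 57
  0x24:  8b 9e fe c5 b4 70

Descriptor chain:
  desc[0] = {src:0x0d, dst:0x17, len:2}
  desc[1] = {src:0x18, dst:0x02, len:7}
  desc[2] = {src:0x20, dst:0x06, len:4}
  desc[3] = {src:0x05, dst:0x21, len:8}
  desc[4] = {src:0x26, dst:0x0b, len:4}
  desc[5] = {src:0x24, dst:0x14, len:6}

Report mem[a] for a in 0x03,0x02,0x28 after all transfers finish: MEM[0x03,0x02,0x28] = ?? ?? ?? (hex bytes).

[0] 0x0d->0x17 len=2 : ad e9
[1] 0x18->0x02 len=7 : e9 25 08 60 9c 0c ba
[2] 0x20->0x06 len=4 : 51 a7 da 57
[3] 0x05->0x21 len=8 : 60 51 a7 da 57 7c 3d 1d
[4] 0x26->0x0b len=4 : 7c 3d 1d 70
[5] 0x24->0x14 len=6 : da 57 7c 3d 1d 70
query mem[0x03]=0x25, mem[0x02]=0xe9, mem[0x28]=0x1d

MEM[0x03,0x02,0x28] = 25 e9 1d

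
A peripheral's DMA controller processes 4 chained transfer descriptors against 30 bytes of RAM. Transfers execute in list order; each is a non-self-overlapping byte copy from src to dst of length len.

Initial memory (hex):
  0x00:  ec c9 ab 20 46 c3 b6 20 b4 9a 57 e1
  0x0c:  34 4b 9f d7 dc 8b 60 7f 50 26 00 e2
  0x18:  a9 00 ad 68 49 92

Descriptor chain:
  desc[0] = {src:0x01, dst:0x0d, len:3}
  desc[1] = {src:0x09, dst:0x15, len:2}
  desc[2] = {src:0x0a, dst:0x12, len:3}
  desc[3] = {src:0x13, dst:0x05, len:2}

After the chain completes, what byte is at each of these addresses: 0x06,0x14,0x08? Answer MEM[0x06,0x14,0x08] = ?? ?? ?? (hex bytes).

[0] 0x01->0x0d len=3 : c9 ab 20
[1] 0x09->0x15 len=2 : 9a 57
[2] 0x0a->0x12 len=3 : 57 e1 34
[3] 0x13->0x05 len=2 : e1 34
query mem[0x06]=0x34, mem[0x14]=0x34, mem[0x08]=0xb4

MEM[0x06,0x14,0x08] = 34 34 b4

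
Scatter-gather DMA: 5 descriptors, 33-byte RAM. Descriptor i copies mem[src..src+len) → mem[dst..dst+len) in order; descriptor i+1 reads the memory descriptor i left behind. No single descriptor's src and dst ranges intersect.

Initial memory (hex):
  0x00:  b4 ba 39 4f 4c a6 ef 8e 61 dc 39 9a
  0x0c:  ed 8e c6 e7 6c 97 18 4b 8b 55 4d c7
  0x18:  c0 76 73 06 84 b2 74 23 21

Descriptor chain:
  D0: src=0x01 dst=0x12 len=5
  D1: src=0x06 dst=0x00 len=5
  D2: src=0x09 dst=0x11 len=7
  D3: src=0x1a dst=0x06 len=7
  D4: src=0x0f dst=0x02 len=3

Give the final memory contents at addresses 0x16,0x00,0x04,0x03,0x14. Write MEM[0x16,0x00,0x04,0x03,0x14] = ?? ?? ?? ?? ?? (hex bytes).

MEM[0x16,0x00,0x04,0x03,0x14] = c6 ef dc 6c ed

D0: mem[0x12..0x16] <- [ba 39 4f 4c a6]
D1: mem[0x00..0x04] <- [ef 8e 61 dc 39]
D2: mem[0x11..0x17] <- [dc 39 9a ed 8e c6 e7]
D3: mem[0x06..0x0c] <- [73 06 84 b2 74 23 21]
D4: mem[0x02..0x04] <- [e7 6c dc]
query mem[0x16]=0xc6, mem[0x00]=0xef, mem[0x04]=0xdc, mem[0x03]=0x6c, mem[0x14]=0xed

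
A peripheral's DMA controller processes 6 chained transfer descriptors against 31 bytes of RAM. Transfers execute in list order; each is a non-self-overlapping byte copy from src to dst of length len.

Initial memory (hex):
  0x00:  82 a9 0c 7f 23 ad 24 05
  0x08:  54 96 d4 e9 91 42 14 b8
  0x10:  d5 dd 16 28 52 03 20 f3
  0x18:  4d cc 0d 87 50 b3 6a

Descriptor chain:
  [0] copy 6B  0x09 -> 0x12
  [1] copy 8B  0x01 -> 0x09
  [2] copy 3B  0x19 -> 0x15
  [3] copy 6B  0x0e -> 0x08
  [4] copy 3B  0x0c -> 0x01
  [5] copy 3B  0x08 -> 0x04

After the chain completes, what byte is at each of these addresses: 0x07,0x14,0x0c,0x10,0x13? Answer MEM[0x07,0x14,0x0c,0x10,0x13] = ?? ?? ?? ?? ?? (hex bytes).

MEM[0x07,0x14,0x0c,0x10,0x13] = 05 e9 96 54 d4

#0 dst[0x12+6] := {0x96,0xd4,0xe9,0x91,0x42,0x14}
#1 dst[0x09+8] := {0xa9,0x0c,0x7f,0x23,0xad,0x24,0x05,0x54}
#2 dst[0x15+3] := {0xcc,0x0d,0x87}
#3 dst[0x08+6] := {0x24,0x05,0x54,0xdd,0x96,0xd4}
#4 dst[0x01+3] := {0x96,0xd4,0x24}
#5 dst[0x04+3] := {0x24,0x05,0x54}
query mem[0x07]=0x05, mem[0x14]=0xe9, mem[0x0c]=0x96, mem[0x10]=0x54, mem[0x13]=0xd4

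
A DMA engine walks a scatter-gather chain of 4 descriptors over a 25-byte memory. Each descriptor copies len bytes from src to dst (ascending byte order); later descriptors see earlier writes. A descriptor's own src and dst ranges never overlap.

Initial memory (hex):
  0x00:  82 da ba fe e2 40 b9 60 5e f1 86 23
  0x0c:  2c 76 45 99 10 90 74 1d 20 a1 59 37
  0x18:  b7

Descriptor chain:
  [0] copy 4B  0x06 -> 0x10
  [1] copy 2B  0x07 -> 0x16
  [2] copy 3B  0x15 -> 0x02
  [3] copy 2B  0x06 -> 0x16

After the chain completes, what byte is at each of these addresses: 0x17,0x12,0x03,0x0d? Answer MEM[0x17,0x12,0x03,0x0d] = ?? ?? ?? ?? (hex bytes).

MEM[0x17,0x12,0x03,0x0d] = 60 5e 60 76

D0: mem[0x10..0x13] <- [b9 60 5e f1]
D1: mem[0x16..0x17] <- [60 5e]
D2: mem[0x02..0x04] <- [a1 60 5e]
D3: mem[0x16..0x17] <- [b9 60]
query mem[0x17]=0x60, mem[0x12]=0x5e, mem[0x03]=0x60, mem[0x0d]=0x76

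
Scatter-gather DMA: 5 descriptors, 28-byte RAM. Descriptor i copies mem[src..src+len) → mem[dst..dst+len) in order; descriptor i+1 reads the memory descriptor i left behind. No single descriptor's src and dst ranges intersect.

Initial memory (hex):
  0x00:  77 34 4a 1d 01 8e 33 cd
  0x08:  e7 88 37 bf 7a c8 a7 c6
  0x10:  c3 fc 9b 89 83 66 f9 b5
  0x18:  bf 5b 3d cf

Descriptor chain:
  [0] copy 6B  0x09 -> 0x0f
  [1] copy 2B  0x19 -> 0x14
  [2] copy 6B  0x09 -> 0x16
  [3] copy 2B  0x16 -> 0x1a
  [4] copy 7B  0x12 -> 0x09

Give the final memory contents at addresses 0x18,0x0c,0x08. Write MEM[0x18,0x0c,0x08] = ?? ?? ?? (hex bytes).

MEM[0x18,0x0c,0x08] = bf 3d e7

  after D0: wrote 6B at 0x0f = 8837bf7ac8a7
  after D1: wrote 2B at 0x14 = 5b3d
  after D2: wrote 6B at 0x16 = 8837bf7ac8a7
  after D3: wrote 2B at 0x1a = 8837
  after D4: wrote 7B at 0x09 = 7ac85b3d8837bf
query mem[0x18]=0xbf, mem[0x0c]=0x3d, mem[0x08]=0xe7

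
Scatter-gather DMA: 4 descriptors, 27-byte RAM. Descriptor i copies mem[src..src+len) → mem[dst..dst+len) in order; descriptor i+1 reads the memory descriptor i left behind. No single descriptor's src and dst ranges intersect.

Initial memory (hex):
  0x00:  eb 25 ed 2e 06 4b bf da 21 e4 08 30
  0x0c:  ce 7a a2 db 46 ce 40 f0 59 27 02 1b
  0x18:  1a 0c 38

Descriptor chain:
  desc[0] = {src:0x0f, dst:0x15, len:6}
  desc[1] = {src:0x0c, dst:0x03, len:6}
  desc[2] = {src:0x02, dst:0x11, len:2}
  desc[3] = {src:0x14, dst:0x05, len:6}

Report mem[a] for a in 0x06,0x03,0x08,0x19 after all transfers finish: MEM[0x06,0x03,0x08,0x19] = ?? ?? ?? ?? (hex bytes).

D0: mem[0x15..0x1a] <- [db 46 ce 40 f0 59]
D1: mem[0x03..0x08] <- [ce 7a a2 db 46 ce]
D2: mem[0x11..0x12] <- [ed ce]
D3: mem[0x05..0x0a] <- [59 db 46 ce 40 f0]
query mem[0x06]=0xdb, mem[0x03]=0xce, mem[0x08]=0xce, mem[0x19]=0xf0

MEM[0x06,0x03,0x08,0x19] = db ce ce f0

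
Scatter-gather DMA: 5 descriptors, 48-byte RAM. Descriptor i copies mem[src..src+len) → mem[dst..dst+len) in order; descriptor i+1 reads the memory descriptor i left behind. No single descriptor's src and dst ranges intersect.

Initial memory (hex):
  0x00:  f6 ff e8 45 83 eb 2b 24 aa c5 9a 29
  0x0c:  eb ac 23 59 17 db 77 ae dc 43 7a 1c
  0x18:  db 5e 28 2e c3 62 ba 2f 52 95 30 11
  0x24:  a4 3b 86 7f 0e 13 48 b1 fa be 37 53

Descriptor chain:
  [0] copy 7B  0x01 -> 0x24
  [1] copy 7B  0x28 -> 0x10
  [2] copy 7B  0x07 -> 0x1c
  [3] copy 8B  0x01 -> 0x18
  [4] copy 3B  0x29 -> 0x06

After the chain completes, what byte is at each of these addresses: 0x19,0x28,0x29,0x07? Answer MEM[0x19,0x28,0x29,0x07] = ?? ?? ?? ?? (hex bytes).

MEM[0x19,0x28,0x29,0x07] = e8 eb 2b 24

D0: mem[0x24..0x2a] <- [ff e8 45 83 eb 2b 24]
D1: mem[0x10..0x16] <- [eb 2b 24 b1 fa be 37]
D2: mem[0x1c..0x22] <- [24 aa c5 9a 29 eb ac]
D3: mem[0x18..0x1f] <- [ff e8 45 83 eb 2b 24 aa]
D4: mem[0x06..0x08] <- [2b 24 b1]
query mem[0x19]=0xe8, mem[0x28]=0xeb, mem[0x29]=0x2b, mem[0x07]=0x24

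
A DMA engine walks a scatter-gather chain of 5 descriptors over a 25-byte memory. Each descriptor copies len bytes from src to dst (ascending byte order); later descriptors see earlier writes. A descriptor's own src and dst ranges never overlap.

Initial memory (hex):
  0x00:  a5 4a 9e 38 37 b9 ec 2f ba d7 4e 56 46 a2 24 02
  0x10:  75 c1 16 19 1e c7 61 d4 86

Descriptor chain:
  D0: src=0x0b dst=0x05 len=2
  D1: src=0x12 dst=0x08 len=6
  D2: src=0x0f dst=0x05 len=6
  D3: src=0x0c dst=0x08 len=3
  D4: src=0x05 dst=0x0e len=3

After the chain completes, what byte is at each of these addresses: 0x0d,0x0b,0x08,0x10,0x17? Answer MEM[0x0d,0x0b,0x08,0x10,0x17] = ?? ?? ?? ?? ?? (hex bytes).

MEM[0x0d,0x0b,0x08,0x10,0x17] = d4 c7 61 c1 d4

  after D0: wrote 2B at 0x05 = 5646
  after D1: wrote 6B at 0x08 = 16191ec761d4
  after D2: wrote 6B at 0x05 = 0275c116191e
  after D3: wrote 3B at 0x08 = 61d424
  after D4: wrote 3B at 0x0e = 0275c1
query mem[0x0d]=0xd4, mem[0x0b]=0xc7, mem[0x08]=0x61, mem[0x10]=0xc1, mem[0x17]=0xd4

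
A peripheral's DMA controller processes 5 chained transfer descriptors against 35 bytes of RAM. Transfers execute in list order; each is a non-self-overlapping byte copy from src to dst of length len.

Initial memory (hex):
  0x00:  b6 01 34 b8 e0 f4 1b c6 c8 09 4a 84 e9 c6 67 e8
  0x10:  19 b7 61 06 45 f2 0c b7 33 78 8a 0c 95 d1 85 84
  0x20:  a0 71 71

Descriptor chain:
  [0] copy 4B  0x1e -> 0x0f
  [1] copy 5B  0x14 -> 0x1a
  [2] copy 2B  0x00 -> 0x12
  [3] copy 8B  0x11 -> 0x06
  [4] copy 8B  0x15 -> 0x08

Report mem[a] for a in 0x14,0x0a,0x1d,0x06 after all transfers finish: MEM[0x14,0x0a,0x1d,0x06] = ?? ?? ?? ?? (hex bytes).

D0: mem[0x0f..0x12] <- [85 84 a0 71]
D1: mem[0x1a..0x1e] <- [45 f2 0c b7 33]
D2: mem[0x12..0x13] <- [b6 01]
D3: mem[0x06..0x0d] <- [a0 b6 01 45 f2 0c b7 33]
D4: mem[0x08..0x0f] <- [f2 0c b7 33 78 45 f2 0c]
query mem[0x14]=0x45, mem[0x0a]=0xb7, mem[0x1d]=0xb7, mem[0x06]=0xa0

MEM[0x14,0x0a,0x1d,0x06] = 45 b7 b7 a0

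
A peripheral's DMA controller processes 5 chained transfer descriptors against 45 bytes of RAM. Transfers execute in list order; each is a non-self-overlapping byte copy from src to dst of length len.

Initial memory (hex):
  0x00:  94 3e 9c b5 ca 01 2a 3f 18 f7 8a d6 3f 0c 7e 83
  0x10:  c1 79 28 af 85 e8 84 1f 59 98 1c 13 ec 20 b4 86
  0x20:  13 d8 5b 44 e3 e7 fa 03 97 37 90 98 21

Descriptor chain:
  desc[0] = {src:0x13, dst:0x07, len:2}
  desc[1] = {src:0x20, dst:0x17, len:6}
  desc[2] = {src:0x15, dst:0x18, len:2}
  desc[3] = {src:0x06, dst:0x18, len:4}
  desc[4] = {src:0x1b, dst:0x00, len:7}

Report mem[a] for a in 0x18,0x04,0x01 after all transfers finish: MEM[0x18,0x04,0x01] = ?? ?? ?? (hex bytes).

MEM[0x18,0x04,0x01] = 2a 86 e7

  after D0: wrote 2B at 0x07 = af85
  after D1: wrote 6B at 0x17 = 13d85b44e3e7
  after D2: wrote 2B at 0x18 = e884
  after D3: wrote 4B at 0x18 = 2aaf85f7
  after D4: wrote 7B at 0x00 = f7e720b48613d8
query mem[0x18]=0x2a, mem[0x04]=0x86, mem[0x01]=0xe7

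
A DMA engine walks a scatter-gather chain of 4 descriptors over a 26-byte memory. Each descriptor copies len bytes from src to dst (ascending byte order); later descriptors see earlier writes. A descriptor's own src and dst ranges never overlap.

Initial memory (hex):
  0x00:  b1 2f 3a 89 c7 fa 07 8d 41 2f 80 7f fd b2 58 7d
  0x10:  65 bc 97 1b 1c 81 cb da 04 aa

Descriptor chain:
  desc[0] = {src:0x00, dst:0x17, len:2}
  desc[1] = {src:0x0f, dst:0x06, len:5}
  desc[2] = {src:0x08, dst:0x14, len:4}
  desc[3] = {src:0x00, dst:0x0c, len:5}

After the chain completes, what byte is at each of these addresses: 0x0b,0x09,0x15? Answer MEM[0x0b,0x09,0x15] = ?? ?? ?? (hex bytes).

  after D0: wrote 2B at 0x17 = b12f
  after D1: wrote 5B at 0x06 = 7d65bc971b
  after D2: wrote 4B at 0x14 = bc971b7f
  after D3: wrote 5B at 0x0c = b12f3a89c7
query mem[0x0b]=0x7f, mem[0x09]=0x97, mem[0x15]=0x97

MEM[0x0b,0x09,0x15] = 7f 97 97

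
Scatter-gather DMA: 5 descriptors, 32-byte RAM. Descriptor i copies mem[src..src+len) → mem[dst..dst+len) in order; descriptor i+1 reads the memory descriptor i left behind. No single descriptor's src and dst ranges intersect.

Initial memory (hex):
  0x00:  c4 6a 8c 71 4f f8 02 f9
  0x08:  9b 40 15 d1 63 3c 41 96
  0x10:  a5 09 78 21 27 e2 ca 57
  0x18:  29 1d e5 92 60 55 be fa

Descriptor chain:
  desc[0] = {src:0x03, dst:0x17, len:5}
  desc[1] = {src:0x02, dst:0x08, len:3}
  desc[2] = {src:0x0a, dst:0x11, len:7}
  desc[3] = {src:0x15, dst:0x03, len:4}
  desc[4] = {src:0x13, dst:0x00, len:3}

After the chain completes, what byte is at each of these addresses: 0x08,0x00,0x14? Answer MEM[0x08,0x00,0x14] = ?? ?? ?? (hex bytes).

MEM[0x08,0x00,0x14] = 8c 63 3c

[0] 0x03->0x17 len=5 : 71 4f f8 02 f9
[1] 0x02->0x08 len=3 : 8c 71 4f
[2] 0x0a->0x11 len=7 : 4f d1 63 3c 41 96 a5
[3] 0x15->0x03 len=4 : 41 96 a5 4f
[4] 0x13->0x00 len=3 : 63 3c 41
query mem[0x08]=0x8c, mem[0x00]=0x63, mem[0x14]=0x3c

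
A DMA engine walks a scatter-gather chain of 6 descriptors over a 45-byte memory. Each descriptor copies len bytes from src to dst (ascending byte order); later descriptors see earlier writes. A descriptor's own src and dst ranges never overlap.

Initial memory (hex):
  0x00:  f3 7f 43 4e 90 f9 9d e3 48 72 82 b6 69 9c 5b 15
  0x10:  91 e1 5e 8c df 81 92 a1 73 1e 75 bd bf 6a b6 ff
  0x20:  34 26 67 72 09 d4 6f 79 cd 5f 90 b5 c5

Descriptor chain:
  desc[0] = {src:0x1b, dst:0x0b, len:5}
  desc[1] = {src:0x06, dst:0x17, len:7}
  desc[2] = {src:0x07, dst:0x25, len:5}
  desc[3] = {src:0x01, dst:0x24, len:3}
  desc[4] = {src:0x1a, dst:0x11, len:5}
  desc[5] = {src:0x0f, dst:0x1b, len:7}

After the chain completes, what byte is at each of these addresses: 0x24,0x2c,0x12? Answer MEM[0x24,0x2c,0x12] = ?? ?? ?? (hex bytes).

D0: mem[0x0b..0x0f] <- [bd bf 6a b6 ff]
D1: mem[0x17..0x1d] <- [9d e3 48 72 82 bd bf]
D2: mem[0x25..0x29] <- [e3 48 72 82 bd]
D3: mem[0x24..0x26] <- [7f 43 4e]
D4: mem[0x11..0x15] <- [72 82 bd bf b6]
D5: mem[0x1b..0x21] <- [ff 91 72 82 bd bf b6]
query mem[0x24]=0x7f, mem[0x2c]=0xc5, mem[0x12]=0x82

MEM[0x24,0x2c,0x12] = 7f c5 82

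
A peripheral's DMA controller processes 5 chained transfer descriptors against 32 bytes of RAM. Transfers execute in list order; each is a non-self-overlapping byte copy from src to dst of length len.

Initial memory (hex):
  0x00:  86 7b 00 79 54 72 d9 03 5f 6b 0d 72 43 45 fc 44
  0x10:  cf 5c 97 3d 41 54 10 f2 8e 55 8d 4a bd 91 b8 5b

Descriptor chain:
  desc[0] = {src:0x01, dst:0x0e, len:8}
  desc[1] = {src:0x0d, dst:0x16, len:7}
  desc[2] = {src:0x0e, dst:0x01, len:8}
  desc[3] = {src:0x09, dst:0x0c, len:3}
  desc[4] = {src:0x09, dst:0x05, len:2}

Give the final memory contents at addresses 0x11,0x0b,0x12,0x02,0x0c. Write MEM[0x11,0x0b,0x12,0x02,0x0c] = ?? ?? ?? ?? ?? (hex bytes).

MEM[0x11,0x0b,0x12,0x02,0x0c] = 54 72 72 00 6b

  after D0: wrote 8B at 0x0e = 7b00795472d9035f
  after D1: wrote 7B at 0x16 = 457b00795472d9
  after D2: wrote 8B at 0x01 = 7b00795472d9035f
  after D3: wrote 3B at 0x0c = 6b0d72
  after D4: wrote 2B at 0x05 = 6b0d
query mem[0x11]=0x54, mem[0x0b]=0x72, mem[0x12]=0x72, mem[0x02]=0x00, mem[0x0c]=0x6b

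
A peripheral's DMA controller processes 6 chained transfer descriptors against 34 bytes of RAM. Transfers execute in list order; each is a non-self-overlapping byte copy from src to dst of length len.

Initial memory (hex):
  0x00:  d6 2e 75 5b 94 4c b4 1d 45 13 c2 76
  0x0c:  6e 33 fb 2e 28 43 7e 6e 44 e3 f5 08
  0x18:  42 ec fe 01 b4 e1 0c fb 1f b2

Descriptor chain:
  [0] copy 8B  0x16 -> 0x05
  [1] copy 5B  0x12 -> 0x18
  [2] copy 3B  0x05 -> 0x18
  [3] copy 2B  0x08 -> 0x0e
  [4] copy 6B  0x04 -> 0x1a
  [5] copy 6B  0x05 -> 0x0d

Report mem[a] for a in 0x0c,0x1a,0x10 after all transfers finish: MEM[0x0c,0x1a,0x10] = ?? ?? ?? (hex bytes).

D0: mem[0x05..0x0c] <- [f5 08 42 ec fe 01 b4 e1]
D1: mem[0x18..0x1c] <- [7e 6e 44 e3 f5]
D2: mem[0x18..0x1a] <- [f5 08 42]
D3: mem[0x0e..0x0f] <- [ec fe]
D4: mem[0x1a..0x1f] <- [94 f5 08 42 ec fe]
D5: mem[0x0d..0x12] <- [f5 08 42 ec fe 01]
query mem[0x0c]=0xe1, mem[0x1a]=0x94, mem[0x10]=0xec

MEM[0x0c,0x1a,0x10] = e1 94 ec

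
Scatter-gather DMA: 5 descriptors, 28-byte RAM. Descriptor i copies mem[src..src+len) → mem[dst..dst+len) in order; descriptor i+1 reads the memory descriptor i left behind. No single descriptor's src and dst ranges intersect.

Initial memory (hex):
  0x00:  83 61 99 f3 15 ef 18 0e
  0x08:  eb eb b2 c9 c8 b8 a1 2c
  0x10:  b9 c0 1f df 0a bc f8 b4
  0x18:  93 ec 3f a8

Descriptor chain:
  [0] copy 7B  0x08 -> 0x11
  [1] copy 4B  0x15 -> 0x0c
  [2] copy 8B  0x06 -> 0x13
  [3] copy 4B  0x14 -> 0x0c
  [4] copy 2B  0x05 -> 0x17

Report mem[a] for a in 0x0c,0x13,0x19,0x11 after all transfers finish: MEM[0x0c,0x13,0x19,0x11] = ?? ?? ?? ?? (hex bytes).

  after D0: wrote 7B at 0x11 = ebebb2c9c8b8a1
  after D1: wrote 4B at 0x0c = c8b8a193
  after D2: wrote 8B at 0x13 = 180eebebb2c9c8b8
  after D3: wrote 4B at 0x0c = 0eebebb2
  after D4: wrote 2B at 0x17 = ef18
query mem[0x0c]=0x0e, mem[0x13]=0x18, mem[0x19]=0xc8, mem[0x11]=0xeb

MEM[0x0c,0x13,0x19,0x11] = 0e 18 c8 eb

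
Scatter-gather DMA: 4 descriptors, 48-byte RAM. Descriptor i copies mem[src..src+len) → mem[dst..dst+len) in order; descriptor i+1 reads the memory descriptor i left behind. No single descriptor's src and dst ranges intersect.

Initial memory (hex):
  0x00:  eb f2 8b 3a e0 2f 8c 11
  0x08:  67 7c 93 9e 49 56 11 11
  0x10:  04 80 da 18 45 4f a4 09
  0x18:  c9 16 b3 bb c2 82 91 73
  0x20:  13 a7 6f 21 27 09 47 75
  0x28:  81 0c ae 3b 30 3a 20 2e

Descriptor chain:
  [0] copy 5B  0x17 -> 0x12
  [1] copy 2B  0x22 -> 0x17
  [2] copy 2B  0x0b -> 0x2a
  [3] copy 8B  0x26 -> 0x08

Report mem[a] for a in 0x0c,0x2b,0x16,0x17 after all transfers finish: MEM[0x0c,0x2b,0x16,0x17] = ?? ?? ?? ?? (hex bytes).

  after D0: wrote 5B at 0x12 = 09c916b3bb
  after D1: wrote 2B at 0x17 = 6f21
  after D2: wrote 2B at 0x2a = 9e49
  after D3: wrote 8B at 0x08 = 4775810c9e49303a
query mem[0x0c]=0x9e, mem[0x2b]=0x49, mem[0x16]=0xbb, mem[0x17]=0x6f

MEM[0x0c,0x2b,0x16,0x17] = 9e 49 bb 6f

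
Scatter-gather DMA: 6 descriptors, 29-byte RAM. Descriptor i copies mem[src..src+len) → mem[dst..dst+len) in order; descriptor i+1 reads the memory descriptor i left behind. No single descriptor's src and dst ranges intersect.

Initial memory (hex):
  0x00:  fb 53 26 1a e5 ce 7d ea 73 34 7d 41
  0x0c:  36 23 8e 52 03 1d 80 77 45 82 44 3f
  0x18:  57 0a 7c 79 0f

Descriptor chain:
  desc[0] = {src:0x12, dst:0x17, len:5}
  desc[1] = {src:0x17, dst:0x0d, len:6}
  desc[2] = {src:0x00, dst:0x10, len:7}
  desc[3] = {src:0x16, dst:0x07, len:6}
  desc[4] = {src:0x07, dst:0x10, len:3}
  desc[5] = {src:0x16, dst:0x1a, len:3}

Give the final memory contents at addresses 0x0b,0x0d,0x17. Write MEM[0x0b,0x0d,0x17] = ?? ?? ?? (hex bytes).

#0 dst[0x17+5] := {0x80,0x77,0x45,0x82,0x44}
#1 dst[0x0d+6] := {0x80,0x77,0x45,0x82,0x44,0x0f}
#2 dst[0x10+7] := {0xfb,0x53,0x26,0x1a,0xe5,0xce,0x7d}
#3 dst[0x07+6] := {0x7d,0x80,0x77,0x45,0x82,0x44}
#4 dst[0x10+3] := {0x7d,0x80,0x77}
#5 dst[0x1a+3] := {0x7d,0x80,0x77}
query mem[0x0b]=0x82, mem[0x0d]=0x80, mem[0x17]=0x80

MEM[0x0b,0x0d,0x17] = 82 80 80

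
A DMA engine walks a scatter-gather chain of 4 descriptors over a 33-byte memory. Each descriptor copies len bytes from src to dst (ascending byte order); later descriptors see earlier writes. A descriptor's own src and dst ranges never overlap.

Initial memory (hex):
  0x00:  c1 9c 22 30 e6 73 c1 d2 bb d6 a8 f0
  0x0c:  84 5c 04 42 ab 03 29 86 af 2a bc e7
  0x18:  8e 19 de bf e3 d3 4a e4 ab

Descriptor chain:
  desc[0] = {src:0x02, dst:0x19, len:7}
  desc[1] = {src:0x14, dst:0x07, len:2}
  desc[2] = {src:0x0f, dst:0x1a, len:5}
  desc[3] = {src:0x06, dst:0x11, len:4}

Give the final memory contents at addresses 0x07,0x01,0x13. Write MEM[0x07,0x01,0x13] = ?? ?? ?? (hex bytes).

MEM[0x07,0x01,0x13] = af 9c 2a

  after D0: wrote 7B at 0x19 = 2230e673c1d2bb
  after D1: wrote 2B at 0x07 = af2a
  after D2: wrote 5B at 0x1a = 42ab032986
  after D3: wrote 4B at 0x11 = c1af2ad6
query mem[0x07]=0xaf, mem[0x01]=0x9c, mem[0x13]=0x2a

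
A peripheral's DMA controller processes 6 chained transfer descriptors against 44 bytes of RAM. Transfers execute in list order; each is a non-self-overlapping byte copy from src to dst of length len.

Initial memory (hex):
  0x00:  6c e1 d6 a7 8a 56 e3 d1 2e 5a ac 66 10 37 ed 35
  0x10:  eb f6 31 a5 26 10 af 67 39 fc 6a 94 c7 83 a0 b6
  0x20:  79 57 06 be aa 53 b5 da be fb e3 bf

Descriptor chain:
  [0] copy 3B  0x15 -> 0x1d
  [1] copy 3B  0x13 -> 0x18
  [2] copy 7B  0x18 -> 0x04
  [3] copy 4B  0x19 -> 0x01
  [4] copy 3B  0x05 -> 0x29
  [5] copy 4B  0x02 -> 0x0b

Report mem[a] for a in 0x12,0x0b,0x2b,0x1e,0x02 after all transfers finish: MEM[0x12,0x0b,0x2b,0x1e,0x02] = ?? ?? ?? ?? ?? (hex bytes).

D0: mem[0x1d..0x1f] <- [10 af 67]
D1: mem[0x18..0x1a] <- [a5 26 10]
D2: mem[0x04..0x0a] <- [a5 26 10 94 c7 10 af]
D3: mem[0x01..0x04] <- [26 10 94 c7]
D4: mem[0x29..0x2b] <- [26 10 94]
D5: mem[0x0b..0x0e] <- [10 94 c7 26]
query mem[0x12]=0x31, mem[0x0b]=0x10, mem[0x2b]=0x94, mem[0x1e]=0xaf, mem[0x02]=0x10

MEM[0x12,0x0b,0x2b,0x1e,0x02] = 31 10 94 af 10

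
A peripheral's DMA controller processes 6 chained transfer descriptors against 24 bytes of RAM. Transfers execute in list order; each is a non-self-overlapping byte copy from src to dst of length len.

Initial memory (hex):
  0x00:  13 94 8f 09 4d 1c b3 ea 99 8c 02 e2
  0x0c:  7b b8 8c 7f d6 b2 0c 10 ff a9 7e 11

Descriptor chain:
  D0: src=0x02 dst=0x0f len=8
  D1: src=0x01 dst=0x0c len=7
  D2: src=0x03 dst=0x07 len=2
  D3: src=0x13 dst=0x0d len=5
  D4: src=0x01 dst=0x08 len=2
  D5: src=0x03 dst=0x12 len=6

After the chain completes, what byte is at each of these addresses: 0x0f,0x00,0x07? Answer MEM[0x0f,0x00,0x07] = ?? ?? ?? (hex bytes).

MEM[0x0f,0x00,0x07] = 99 13 09

  after D0: wrote 8B at 0x0f = 8f094d1cb3ea998c
  after D1: wrote 7B at 0x0c = 948f094d1cb3ea
  after D2: wrote 2B at 0x07 = 094d
  after D3: wrote 5B at 0x0d = b3ea998c11
  after D4: wrote 2B at 0x08 = 948f
  after D5: wrote 6B at 0x12 = 094d1cb30994
query mem[0x0f]=0x99, mem[0x00]=0x13, mem[0x07]=0x09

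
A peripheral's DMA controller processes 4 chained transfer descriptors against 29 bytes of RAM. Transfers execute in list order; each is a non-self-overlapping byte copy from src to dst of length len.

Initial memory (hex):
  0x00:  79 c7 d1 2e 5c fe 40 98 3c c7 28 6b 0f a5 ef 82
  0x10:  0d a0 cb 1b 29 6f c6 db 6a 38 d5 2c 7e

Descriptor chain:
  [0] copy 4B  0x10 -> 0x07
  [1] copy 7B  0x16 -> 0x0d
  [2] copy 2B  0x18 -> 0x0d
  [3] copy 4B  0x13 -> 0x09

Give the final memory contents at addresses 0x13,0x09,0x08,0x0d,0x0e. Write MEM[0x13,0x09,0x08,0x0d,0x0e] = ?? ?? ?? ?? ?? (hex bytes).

  after D0: wrote 4B at 0x07 = 0da0cb1b
  after D1: wrote 7B at 0x0d = c6db6a38d52c7e
  after D2: wrote 2B at 0x0d = 6a38
  after D3: wrote 4B at 0x09 = 7e296fc6
query mem[0x13]=0x7e, mem[0x09]=0x7e, mem[0x08]=0xa0, mem[0x0d]=0x6a, mem[0x0e]=0x38

MEM[0x13,0x09,0x08,0x0d,0x0e] = 7e 7e a0 6a 38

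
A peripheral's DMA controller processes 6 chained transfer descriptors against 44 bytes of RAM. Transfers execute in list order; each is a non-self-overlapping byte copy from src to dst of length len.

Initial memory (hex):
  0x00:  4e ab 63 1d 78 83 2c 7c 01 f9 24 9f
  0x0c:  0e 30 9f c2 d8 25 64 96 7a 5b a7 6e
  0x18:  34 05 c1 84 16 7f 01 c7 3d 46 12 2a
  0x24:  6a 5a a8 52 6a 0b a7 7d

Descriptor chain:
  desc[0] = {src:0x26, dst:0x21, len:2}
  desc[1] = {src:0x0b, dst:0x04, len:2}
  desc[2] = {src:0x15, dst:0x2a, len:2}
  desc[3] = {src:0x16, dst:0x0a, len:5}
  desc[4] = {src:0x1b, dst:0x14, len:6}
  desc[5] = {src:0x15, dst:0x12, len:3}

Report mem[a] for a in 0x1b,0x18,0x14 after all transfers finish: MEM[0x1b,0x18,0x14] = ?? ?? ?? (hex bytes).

[0] 0x26->0x21 len=2 : a8 52
[1] 0x0b->0x04 len=2 : 9f 0e
[2] 0x15->0x2a len=2 : 5b a7
[3] 0x16->0x0a len=5 : a7 6e 34 05 c1
[4] 0x1b->0x14 len=6 : 84 16 7f 01 c7 3d
[5] 0x15->0x12 len=3 : 16 7f 01
query mem[0x1b]=0x84, mem[0x18]=0xc7, mem[0x14]=0x01

MEM[0x1b,0x18,0x14] = 84 c7 01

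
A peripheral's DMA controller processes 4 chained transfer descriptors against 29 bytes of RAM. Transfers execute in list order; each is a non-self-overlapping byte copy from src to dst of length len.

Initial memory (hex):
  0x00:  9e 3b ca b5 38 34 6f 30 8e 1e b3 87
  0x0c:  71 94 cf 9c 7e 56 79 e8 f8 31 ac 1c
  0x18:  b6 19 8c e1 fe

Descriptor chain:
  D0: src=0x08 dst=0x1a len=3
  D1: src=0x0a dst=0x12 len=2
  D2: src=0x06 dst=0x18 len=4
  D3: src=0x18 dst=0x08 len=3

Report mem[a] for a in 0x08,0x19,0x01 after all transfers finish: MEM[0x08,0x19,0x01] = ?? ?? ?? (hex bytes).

MEM[0x08,0x19,0x01] = 6f 30 3b

D0: mem[0x1a..0x1c] <- [8e 1e b3]
D1: mem[0x12..0x13] <- [b3 87]
D2: mem[0x18..0x1b] <- [6f 30 8e 1e]
D3: mem[0x08..0x0a] <- [6f 30 8e]
query mem[0x08]=0x6f, mem[0x19]=0x30, mem[0x01]=0x3b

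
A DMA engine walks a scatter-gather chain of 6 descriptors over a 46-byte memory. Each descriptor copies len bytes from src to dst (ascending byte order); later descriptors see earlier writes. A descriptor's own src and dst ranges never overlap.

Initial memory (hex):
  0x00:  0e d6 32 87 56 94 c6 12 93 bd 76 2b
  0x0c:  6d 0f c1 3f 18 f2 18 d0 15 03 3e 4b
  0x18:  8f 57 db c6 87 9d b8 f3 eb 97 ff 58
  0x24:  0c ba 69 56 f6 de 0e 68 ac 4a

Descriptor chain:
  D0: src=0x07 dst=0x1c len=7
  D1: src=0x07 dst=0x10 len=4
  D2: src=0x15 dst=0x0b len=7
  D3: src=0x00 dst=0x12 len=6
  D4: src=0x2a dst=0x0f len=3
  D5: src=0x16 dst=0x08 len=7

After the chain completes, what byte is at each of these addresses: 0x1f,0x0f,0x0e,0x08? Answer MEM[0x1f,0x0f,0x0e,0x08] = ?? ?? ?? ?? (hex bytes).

MEM[0x1f,0x0f,0x0e,0x08] = 76 0e 12 56

[0] 0x07->0x1c len=7 : 12 93 bd 76 2b 6d 0f
[1] 0x07->0x10 len=4 : 12 93 bd 76
[2] 0x15->0x0b len=7 : 03 3e 4b 8f 57 db c6
[3] 0x00->0x12 len=6 : 0e d6 32 87 56 94
[4] 0x2a->0x0f len=3 : 0e 68 ac
[5] 0x16->0x08 len=7 : 56 94 8f 57 db c6 12
query mem[0x1f]=0x76, mem[0x0f]=0x0e, mem[0x0e]=0x12, mem[0x08]=0x56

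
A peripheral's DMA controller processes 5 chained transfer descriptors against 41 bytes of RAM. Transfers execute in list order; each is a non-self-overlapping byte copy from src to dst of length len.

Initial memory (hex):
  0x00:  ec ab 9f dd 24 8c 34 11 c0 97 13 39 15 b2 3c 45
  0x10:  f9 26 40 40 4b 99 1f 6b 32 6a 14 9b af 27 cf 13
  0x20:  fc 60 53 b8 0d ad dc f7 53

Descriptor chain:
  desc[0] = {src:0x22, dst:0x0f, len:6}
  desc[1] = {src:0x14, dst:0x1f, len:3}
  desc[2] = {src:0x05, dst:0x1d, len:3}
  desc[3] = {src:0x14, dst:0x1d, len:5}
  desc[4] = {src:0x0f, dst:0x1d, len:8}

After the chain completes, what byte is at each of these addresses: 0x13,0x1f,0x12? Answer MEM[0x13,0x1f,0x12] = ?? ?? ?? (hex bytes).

#0 dst[0x0f+6] := {0x53,0xb8,0x0d,0xad,0xdc,0xf7}
#1 dst[0x1f+3] := {0xf7,0x99,0x1f}
#2 dst[0x1d+3] := {0x8c,0x34,0x11}
#3 dst[0x1d+5] := {0xf7,0x99,0x1f,0x6b,0x32}
#4 dst[0x1d+8] := {0x53,0xb8,0x0d,0xad,0xdc,0xf7,0x99,0x1f}
query mem[0x13]=0xdc, mem[0x1f]=0x0d, mem[0x12]=0xad

MEM[0x13,0x1f,0x12] = dc 0d ad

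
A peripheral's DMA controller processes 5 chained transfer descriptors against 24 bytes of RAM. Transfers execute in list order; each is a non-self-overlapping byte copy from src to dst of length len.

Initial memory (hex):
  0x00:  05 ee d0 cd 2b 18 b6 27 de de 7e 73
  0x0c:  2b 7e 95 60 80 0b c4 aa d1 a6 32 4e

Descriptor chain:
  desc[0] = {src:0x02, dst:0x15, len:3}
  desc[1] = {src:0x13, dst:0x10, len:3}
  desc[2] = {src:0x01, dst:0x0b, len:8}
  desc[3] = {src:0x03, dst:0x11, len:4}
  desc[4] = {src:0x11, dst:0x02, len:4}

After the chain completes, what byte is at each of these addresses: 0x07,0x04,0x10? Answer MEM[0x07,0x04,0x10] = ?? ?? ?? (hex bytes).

[0] 0x02->0x15 len=3 : d0 cd 2b
[1] 0x13->0x10 len=3 : aa d1 d0
[2] 0x01->0x0b len=8 : ee d0 cd 2b 18 b6 27 de
[3] 0x03->0x11 len=4 : cd 2b 18 b6
[4] 0x11->0x02 len=4 : cd 2b 18 b6
query mem[0x07]=0x27, mem[0x04]=0x18, mem[0x10]=0xb6

MEM[0x07,0x04,0x10] = 27 18 b6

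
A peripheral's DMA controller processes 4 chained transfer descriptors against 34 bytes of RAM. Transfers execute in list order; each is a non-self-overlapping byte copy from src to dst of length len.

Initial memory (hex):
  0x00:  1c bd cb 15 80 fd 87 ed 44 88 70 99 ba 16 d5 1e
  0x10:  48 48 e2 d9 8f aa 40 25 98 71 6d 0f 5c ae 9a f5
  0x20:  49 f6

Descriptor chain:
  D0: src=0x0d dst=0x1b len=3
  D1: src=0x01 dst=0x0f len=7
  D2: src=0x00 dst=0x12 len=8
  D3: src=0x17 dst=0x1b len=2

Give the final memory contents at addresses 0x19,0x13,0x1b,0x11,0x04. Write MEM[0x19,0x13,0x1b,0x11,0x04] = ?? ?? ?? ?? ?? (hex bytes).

[0] 0x0d->0x1b len=3 : 16 d5 1e
[1] 0x01->0x0f len=7 : bd cb 15 80 fd 87 ed
[2] 0x00->0x12 len=8 : 1c bd cb 15 80 fd 87 ed
[3] 0x17->0x1b len=2 : fd 87
query mem[0x19]=0xed, mem[0x13]=0xbd, mem[0x1b]=0xfd, mem[0x11]=0x15, mem[0x04]=0x80

MEM[0x19,0x13,0x1b,0x11,0x04] = ed bd fd 15 80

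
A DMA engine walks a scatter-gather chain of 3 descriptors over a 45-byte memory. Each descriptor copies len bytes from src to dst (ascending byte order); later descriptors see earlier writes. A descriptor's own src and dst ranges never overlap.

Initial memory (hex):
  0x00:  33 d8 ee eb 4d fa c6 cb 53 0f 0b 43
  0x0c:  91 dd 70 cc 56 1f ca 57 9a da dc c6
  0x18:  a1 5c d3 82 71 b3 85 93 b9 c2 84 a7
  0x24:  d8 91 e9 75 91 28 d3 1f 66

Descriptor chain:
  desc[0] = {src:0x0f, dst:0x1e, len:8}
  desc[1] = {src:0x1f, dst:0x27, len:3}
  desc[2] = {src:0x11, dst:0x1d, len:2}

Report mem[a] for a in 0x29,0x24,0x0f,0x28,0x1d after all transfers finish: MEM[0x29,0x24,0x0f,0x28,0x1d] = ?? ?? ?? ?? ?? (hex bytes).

MEM[0x29,0x24,0x0f,0x28,0x1d] = ca da cc 1f 1f

#0 dst[0x1e+8] := {0xcc,0x56,0x1f,0xca,0x57,0x9a,0xda,0xdc}
#1 dst[0x27+3] := {0x56,0x1f,0xca}
#2 dst[0x1d+2] := {0x1f,0xca}
query mem[0x29]=0xca, mem[0x24]=0xda, mem[0x0f]=0xcc, mem[0x28]=0x1f, mem[0x1d]=0x1f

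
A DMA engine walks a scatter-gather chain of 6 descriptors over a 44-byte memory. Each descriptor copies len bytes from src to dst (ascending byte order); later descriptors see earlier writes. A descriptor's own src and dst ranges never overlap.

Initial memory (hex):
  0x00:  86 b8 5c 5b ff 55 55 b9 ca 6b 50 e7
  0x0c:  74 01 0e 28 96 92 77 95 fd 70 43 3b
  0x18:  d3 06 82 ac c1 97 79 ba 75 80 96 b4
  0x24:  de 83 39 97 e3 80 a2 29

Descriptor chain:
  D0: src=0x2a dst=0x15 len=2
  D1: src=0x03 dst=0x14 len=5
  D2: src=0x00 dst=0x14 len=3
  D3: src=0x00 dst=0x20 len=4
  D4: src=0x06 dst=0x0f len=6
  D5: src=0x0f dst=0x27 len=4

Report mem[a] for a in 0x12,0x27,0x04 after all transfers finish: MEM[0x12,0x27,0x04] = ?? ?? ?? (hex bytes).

MEM[0x12,0x27,0x04] = 6b 55 ff

#0 dst[0x15+2] := {0xa2,0x29}
#1 dst[0x14+5] := {0x5b,0xff,0x55,0x55,0xb9}
#2 dst[0x14+3] := {0x86,0xb8,0x5c}
#3 dst[0x20+4] := {0x86,0xb8,0x5c,0x5b}
#4 dst[0x0f+6] := {0x55,0xb9,0xca,0x6b,0x50,0xe7}
#5 dst[0x27+4] := {0x55,0xb9,0xca,0x6b}
query mem[0x12]=0x6b, mem[0x27]=0x55, mem[0x04]=0xff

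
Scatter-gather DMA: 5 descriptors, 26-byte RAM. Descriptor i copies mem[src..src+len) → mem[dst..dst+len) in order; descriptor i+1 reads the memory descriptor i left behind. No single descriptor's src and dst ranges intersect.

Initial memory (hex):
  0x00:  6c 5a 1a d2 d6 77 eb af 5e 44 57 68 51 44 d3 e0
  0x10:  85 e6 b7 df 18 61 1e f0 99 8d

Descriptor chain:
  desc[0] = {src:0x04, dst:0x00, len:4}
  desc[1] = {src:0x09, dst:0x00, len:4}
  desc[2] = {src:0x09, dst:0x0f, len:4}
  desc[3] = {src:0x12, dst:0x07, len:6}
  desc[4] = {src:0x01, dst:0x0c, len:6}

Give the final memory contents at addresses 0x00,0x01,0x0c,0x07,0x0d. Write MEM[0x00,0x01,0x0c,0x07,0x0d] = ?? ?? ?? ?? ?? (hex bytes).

MEM[0x00,0x01,0x0c,0x07,0x0d] = 44 57 57 51 68

  after D0: wrote 4B at 0x00 = d677ebaf
  after D1: wrote 4B at 0x00 = 44576851
  after D2: wrote 4B at 0x0f = 44576851
  after D3: wrote 6B at 0x07 = 51df18611ef0
  after D4: wrote 6B at 0x0c = 576851d677eb
query mem[0x00]=0x44, mem[0x01]=0x57, mem[0x0c]=0x57, mem[0x07]=0x51, mem[0x0d]=0x68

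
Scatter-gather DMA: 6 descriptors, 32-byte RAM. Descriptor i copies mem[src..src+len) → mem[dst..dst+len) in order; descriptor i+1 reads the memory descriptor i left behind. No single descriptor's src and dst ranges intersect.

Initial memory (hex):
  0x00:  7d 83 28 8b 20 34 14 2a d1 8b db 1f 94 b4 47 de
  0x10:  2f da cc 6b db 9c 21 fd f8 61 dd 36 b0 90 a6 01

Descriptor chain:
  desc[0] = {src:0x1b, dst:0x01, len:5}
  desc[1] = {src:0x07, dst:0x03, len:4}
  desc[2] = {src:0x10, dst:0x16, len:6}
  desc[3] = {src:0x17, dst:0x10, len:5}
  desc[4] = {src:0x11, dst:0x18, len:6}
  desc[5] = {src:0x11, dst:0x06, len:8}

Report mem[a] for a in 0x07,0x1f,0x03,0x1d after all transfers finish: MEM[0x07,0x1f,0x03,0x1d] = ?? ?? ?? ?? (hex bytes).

MEM[0x07,0x1f,0x03,0x1d] = 6b 01 2a 2f

  after D0: wrote 5B at 0x01 = 36b090a601
  after D1: wrote 4B at 0x03 = 2ad18bdb
  after D2: wrote 6B at 0x16 = 2fdacc6bdb9c
  after D3: wrote 5B at 0x10 = dacc6bdb9c
  after D4: wrote 6B at 0x18 = cc6bdb9c9c2f
  after D5: wrote 8B at 0x06 = cc6bdb9c9c2fdacc
query mem[0x07]=0x6b, mem[0x1f]=0x01, mem[0x03]=0x2a, mem[0x1d]=0x2f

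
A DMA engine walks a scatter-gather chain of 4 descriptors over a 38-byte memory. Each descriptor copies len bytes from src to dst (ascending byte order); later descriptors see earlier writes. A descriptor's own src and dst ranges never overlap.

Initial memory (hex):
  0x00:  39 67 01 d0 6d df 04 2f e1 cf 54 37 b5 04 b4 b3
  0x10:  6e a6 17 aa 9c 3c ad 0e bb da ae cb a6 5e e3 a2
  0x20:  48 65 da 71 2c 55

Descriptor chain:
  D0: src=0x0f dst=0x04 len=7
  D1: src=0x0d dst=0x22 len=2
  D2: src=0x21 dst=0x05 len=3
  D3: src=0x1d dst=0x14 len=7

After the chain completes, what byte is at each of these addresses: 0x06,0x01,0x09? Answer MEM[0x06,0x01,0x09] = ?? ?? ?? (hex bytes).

MEM[0x06,0x01,0x09] = 04 67 9c

#0 dst[0x04+7] := {0xb3,0x6e,0xa6,0x17,0xaa,0x9c,0x3c}
#1 dst[0x22+2] := {0x04,0xb4}
#2 dst[0x05+3] := {0x65,0x04,0xb4}
#3 dst[0x14+7] := {0x5e,0xe3,0xa2,0x48,0x65,0x04,0xb4}
query mem[0x06]=0x04, mem[0x01]=0x67, mem[0x09]=0x9c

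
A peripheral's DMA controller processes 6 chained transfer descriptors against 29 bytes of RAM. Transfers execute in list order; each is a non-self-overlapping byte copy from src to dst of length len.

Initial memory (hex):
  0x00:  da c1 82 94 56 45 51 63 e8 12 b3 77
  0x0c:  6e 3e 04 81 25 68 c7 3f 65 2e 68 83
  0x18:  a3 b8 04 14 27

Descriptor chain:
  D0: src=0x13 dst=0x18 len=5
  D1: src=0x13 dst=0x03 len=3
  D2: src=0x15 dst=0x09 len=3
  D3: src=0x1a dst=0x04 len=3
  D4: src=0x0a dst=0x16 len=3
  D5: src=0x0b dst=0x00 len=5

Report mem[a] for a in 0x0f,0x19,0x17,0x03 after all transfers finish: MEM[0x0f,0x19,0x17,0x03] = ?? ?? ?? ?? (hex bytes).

MEM[0x0f,0x19,0x17,0x03] = 81 65 83 04

[0] 0x13->0x18 len=5 : 3f 65 2e 68 83
[1] 0x13->0x03 len=3 : 3f 65 2e
[2] 0x15->0x09 len=3 : 2e 68 83
[3] 0x1a->0x04 len=3 : 2e 68 83
[4] 0x0a->0x16 len=3 : 68 83 6e
[5] 0x0b->0x00 len=5 : 83 6e 3e 04 81
query mem[0x0f]=0x81, mem[0x19]=0x65, mem[0x17]=0x83, mem[0x03]=0x04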